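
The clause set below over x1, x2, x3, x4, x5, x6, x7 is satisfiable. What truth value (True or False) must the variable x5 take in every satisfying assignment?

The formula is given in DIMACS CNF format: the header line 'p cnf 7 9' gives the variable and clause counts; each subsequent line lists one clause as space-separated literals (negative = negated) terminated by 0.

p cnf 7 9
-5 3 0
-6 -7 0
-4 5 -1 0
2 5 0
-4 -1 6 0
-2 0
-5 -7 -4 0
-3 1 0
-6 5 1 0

Suppose x5 = False.
The clause (x2) is unit, so x2 = True.
But (¬x2) is also a unit clause — contradiction.
So every satisfying assignment has x5 = True.

True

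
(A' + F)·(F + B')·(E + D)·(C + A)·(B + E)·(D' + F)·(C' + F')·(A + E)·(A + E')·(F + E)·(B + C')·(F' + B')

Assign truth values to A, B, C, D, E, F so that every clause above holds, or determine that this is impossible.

A: 1; B: 0; C: 0; D: 0; E: 1; F: 1

Suppose A = 1.
Unit clause (F) forces F = 1.
Unit clause (C') forces C = 0.
Unit clause (B') forces B = 0.
Unit clause (E) forces E = 1.
No clause remains; D is free.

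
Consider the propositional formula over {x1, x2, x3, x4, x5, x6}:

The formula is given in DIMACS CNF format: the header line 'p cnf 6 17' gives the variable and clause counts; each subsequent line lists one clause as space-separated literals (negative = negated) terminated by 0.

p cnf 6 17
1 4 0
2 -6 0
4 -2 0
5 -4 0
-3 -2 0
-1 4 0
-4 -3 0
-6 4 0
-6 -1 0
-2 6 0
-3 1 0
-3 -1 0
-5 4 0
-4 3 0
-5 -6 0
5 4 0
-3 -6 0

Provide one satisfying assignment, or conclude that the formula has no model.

Branch on x1: set x1 = True.
(x4) alone gives x4 = True.
(x5) alone gives x5 = True.
(¬x3) alone gives x3 = False.
But (x3) is also a unit clause — contradiction.
Undo x1 and try x1 = False.
(x4) alone gives x4 = True.
(x5) alone gives x5 = True.
(¬x3) alone gives x3 = False.
But (x3) is also a unit clause — contradiction.
Either choice for x1 ends in contradiction.

UNSATISFIABLE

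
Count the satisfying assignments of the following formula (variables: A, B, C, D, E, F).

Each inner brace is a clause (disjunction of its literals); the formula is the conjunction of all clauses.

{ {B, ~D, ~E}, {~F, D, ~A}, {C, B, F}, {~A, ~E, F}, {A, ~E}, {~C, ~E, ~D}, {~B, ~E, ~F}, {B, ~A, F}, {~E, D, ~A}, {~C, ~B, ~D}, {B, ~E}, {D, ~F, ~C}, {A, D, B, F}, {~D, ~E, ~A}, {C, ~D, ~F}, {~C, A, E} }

8

There are 2^6 = 64 truth assignments over (A, B, C, D, E, F).
Split on C. With C = 1, the clauses containing C are satisfied and ~C drops from the rest; 2 of the 2^5 = 32 assignments to the other variables satisfy what remains.
With C = 0, by the same count on the reduced clause set, 6 assignments work.
Total: 2 + 6 = 8.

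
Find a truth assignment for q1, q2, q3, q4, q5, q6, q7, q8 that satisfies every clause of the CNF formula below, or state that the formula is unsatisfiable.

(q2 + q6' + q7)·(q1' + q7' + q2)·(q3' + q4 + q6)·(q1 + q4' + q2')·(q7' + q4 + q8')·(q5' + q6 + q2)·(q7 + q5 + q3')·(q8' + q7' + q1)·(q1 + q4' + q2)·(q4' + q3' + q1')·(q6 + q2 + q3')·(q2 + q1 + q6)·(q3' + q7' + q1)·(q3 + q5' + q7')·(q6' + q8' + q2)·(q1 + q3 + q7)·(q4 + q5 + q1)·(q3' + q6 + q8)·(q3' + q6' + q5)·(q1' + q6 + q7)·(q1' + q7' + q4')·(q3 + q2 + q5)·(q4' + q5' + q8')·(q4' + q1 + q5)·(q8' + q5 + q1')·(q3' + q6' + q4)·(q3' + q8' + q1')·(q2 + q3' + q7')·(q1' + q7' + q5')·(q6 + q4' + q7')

q1: 1; q2: 1; q3: 0; q4: 1; q5: 1; q6: 1; q7: 0; q8: 0

Case q2 = 1:
Case q1 = 1:
Case q4 = 1:
(q3') alone gives q3 = 0.
(q7') alone gives q7 = 0.
(q6) alone gives q6 = 1.
Case q5 = 1:
(q8') alone gives q8 = 0.
All clauses are satisfied.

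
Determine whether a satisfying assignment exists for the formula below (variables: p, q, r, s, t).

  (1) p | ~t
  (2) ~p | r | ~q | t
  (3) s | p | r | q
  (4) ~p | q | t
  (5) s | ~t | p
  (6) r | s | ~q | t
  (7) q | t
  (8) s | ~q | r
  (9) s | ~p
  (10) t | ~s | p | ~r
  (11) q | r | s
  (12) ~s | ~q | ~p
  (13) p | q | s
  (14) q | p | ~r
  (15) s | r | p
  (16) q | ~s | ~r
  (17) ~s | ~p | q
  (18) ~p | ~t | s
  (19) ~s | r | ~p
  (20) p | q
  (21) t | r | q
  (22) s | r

Try p = 0.
(~t) alone gives t = 0.
(q) alone gives q = 1.
Try r = 0.
(s) alone gives s = 1.
Every clause now holds.
A satisfying assignment: p: 0,  q: 1,  r: 0,  s: 1,  t: 0.

Yes, satisfiable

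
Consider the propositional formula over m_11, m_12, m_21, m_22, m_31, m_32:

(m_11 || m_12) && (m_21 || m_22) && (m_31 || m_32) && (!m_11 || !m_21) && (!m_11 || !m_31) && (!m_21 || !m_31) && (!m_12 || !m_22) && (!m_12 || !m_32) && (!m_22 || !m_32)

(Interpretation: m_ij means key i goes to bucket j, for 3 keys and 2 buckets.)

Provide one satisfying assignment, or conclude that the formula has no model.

Branch on m_11: set m_11 = true.
(!m_21) alone gives m_21 = false.
(m_22) alone gives m_22 = true.
(!m_31) alone gives m_31 = false.
(m_32) alone gives m_32 = true.
That conflicts with the unit clause (!m_32).
So m_11 must be the other value — set m_11 = false.
(m_12) alone gives m_12 = true.
(!m_22) alone gives m_22 = false.
(m_21) alone gives m_21 = true.
(!m_31) alone gives m_31 = false.
(m_32) alone gives m_32 = true.
That conflicts with the unit clause (!m_32).
Both values of m_11 lead to a conflict.

UNSATISFIABLE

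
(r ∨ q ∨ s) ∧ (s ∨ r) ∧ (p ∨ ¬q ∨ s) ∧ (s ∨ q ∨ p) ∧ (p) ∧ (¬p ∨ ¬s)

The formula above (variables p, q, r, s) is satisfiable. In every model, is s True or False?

Suppose s = True.
The clause (p) is unit, so p = True.
Now (¬p) is unsatisfied and unit — conflict.
So every satisfying assignment has s = False.

False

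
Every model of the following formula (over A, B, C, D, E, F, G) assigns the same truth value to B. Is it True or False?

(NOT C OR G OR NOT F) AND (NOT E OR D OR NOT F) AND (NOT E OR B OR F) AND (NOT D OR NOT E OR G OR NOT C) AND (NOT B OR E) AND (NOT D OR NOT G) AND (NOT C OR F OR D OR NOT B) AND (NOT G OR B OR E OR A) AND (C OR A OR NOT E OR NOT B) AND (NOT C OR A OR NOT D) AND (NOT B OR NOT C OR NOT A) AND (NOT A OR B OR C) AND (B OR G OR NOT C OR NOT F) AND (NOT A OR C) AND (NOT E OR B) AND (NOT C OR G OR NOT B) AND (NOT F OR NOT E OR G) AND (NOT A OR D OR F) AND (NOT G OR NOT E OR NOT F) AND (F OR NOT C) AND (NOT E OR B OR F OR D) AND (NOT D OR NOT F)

Suppose B = true.
Unit clause (E) forces E = true.
Branch on D: set D = true.
Unit clause (NOT G) forces G = false.
Unit clause (NOT C) forces C = false.
Unit clause (A) forces A = true.
But (NOT A) is also a unit clause — contradiction.
So D must be the other value — set D = false.
Unit clause (NOT F) forces F = false.
Unit clause (NOT C) forces C = false.
Unit clause (A) forces A = true.
But (NOT A) is also a unit clause — contradiction.
Either choice for D ends in contradiction.
So every satisfying assignment has B = False.

False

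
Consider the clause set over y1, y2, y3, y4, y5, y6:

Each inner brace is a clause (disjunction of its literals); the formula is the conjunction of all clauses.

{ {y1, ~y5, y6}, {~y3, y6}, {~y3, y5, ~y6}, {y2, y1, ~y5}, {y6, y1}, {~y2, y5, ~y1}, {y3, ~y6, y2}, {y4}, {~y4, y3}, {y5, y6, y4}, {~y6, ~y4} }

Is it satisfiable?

(y4) alone gives y4 = 1.
(y3) alone gives y3 = 1.
(y6) alone gives y6 = 1.
That conflicts with the unit clause (~y6).
No assignment satisfies every clause.

No, unsatisfiable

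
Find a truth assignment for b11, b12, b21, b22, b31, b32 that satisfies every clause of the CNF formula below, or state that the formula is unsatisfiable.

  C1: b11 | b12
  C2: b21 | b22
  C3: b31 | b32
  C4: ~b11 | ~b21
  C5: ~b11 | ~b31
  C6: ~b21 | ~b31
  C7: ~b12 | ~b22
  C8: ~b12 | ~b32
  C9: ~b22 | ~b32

Suppose b11 = 1.
(~b21) alone gives b21 = 0.
(b22) alone gives b22 = 1.
(~b31) alone gives b31 = 0.
(b32) alone gives b32 = 1.
But (~b32) is also a unit clause — contradiction.
Backtrack on b11: now try b11 = 0.
(b12) alone gives b12 = 1.
(~b22) alone gives b22 = 0.
(b21) alone gives b21 = 1.
(~b31) alone gives b31 = 0.
(b32) alone gives b32 = 1.
But (~b32) is also a unit clause — contradiction.
Both values of b11 lead to a conflict.

UNSATISFIABLE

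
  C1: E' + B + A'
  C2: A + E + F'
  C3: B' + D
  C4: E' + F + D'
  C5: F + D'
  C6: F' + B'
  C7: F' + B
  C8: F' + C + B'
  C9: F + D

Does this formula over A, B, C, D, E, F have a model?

Case B = 0:
From the singleton clause (F'), F = 0.
From the singleton clause (D'), D = 0.
Now (D) is unsatisfied and unit — conflict.
That branch fails; take B = 1 instead.
From the singleton clause (D), D = 1.
From the singleton clause (F), F = 1.
Now (F') is unsatisfied and unit — conflict.
Both values of B lead to a conflict.
No assignment satisfies every clause.

No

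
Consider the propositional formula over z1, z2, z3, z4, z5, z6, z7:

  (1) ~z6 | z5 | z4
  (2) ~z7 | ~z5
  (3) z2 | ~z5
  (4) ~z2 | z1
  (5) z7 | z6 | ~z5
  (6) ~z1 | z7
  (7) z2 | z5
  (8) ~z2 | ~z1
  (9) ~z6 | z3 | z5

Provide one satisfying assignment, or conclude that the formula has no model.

Suppose z7 = 0.
From the singleton clause (~z1), z1 = 0.
From the singleton clause (~z2), z2 = 0.
From the singleton clause (~z5), z5 = 0.
That conflicts with the unit clause (z5).
So z7 must be the other value — set z7 = 1.
From the singleton clause (~z5), z5 = 0.
From the singleton clause (z2), z2 = 1.
From the singleton clause (z1), z1 = 1.
That conflicts with the unit clause (~z1).
Both values of z7 lead to a conflict.

UNSATISFIABLE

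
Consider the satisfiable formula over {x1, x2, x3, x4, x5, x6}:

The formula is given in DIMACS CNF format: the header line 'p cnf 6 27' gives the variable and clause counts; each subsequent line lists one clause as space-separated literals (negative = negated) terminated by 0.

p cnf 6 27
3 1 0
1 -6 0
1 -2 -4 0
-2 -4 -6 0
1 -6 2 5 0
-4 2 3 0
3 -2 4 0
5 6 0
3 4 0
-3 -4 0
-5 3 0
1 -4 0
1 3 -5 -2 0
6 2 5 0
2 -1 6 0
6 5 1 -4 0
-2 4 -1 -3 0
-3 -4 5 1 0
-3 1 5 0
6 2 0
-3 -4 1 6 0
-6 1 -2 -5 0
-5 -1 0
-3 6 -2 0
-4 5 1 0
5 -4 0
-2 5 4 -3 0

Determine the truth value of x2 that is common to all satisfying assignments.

False

Suppose x2 = True.
Suppose x3 = True.
(¬x4) alone gives x4 = False.
(¬x1) alone gives x1 = False.
(¬x6) alone gives x6 = False.
But (x6) is also a unit clause — contradiction.
That branch fails; take x3 = False instead.
(x1) alone gives x1 = True.
(x4) alone gives x4 = True.
(¬x6) alone gives x6 = False.
(x5) alone gives x5 = True.
But (¬x5) is also a unit clause — contradiction.
Either choice for x3 ends in contradiction.
So every satisfying assignment has x2 = False.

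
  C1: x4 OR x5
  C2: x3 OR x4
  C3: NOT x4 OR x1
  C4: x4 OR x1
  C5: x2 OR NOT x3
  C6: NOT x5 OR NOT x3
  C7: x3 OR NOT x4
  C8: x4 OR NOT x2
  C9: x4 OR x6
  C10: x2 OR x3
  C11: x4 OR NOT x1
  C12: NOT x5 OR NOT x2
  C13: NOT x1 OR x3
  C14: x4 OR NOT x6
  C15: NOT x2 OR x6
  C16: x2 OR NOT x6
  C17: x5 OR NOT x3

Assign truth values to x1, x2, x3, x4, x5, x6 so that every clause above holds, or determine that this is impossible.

Branch on x4: set x4 = true.
(x1) alone gives x1 = true.
(x3) alone gives x3 = true.
(x2) alone gives x2 = true.
(NOT x5) alone gives x5 = false.
That conflicts with the unit clause (x5).
That branch fails; take x4 = false instead.
(x5) alone gives x5 = true.
(x3) alone gives x3 = true.
That conflicts with the unit clause (NOT x3).
Neither x4 = true nor x4 = false works.

UNSATISFIABLE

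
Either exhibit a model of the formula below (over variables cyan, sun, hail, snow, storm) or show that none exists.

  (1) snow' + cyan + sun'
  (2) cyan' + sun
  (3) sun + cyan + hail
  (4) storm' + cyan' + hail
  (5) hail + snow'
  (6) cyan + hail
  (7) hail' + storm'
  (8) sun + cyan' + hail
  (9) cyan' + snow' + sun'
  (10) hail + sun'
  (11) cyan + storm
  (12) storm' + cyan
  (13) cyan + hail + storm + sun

cyan ↦ 1; sun ↦ 1; hail ↦ 1; snow ↦ 0; storm ↦ 0

Branch on cyan: set cyan = 1.
The clause (sun) is unit, so sun = 1.
The clause (snow') is unit, so snow = 0.
The clause (hail) is unit, so hail = 1.
The clause (storm') is unit, so storm = 0.
Every clause now holds.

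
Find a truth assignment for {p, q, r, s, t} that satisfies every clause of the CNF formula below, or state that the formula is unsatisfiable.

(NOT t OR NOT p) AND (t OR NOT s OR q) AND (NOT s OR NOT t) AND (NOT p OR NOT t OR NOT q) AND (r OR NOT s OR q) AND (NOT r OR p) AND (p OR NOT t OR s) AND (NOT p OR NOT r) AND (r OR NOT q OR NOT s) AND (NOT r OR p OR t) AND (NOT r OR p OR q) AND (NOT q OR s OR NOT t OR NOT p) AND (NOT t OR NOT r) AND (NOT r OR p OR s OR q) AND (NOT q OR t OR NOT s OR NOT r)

Suppose t = false.
Suppose s = false.
Suppose r = false.
All clauses hold; p, q can take either value.

p ↦ false; q ↦ true; r ↦ false; s ↦ false; t ↦ false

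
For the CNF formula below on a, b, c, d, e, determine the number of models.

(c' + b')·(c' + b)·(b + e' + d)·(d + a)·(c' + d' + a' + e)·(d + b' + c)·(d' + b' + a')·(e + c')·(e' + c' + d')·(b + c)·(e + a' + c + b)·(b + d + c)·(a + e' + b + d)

There are 2^5 = 32 truth assignments over (a, b, c, d, e).
Split on b. With b = 1, the clauses containing b are satisfied and b' drops from the rest; 2 of the 2^4 = 16 assignments to the other variables satisfy what remains.
With b = 0, by the same count on the reduced clause set, 0 assignments work.
(One model: a=F, b=T, c=F, d=T, e=F.)
Total: 2 + 0 = 2.

2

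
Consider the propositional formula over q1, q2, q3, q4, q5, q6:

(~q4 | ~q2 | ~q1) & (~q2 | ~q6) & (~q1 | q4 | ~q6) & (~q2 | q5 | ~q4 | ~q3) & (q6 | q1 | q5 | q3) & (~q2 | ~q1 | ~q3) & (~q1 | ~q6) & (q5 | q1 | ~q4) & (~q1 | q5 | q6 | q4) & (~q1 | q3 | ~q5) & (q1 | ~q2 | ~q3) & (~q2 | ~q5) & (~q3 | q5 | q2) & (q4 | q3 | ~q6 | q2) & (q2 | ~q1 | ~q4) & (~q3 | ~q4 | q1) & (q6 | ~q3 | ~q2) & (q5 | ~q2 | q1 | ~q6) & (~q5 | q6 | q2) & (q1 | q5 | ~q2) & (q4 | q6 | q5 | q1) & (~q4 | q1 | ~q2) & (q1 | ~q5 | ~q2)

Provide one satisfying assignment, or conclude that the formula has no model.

q1 ↦ 0, q2 ↦ 0, q3 ↦ 0, q4 ↦ 1, q5 ↦ 1, q6 ↦ 1

Case q2 = 0:
Case q1 = 0:
Case q5 = 1:
(q6) alone gives q6 = 1.
Case q4 = 1:
(~q3) alone gives q3 = 0.
Every clause now holds.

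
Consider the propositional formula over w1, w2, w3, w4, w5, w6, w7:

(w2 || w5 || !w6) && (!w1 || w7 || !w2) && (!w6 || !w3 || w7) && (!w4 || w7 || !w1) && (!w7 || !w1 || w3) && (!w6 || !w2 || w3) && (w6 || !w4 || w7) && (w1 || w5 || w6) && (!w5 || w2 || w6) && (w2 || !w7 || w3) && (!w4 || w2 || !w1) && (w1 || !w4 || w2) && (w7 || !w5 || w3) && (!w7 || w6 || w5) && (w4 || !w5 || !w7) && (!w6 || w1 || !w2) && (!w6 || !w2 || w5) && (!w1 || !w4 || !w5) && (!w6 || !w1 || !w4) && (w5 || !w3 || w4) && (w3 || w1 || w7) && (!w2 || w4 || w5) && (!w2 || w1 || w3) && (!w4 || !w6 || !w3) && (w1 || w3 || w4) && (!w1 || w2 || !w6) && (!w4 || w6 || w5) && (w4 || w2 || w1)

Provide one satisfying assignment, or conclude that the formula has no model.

w1=true,  w2=false,  w3=false,  w4=false,  w5=false,  w6=false,  w7=false

Branch on w2: set w2 = false.
Branch on w5: set w5 = false.
The clause (!w6) is unit, so w6 = false.
The clause (w1) is unit, so w1 = true.
The clause (!w4) is unit, so w4 = false.
The clause (!w7) is unit, so w7 = false.
The clause (!w3) is unit, so w3 = false.
All clauses are satisfied.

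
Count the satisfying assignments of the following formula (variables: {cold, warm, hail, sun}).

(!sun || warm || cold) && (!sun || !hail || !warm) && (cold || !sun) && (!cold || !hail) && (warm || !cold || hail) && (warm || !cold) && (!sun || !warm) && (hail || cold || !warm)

4

There are 2^4 = 16 truth assignments over (cold, warm, hail, sun).
Check each against the 8 clauses (columns in the order cold, warm, hail, sun):
  F F F F  ✓ satisfies all
  F F F T  ✗ fails (!sun || warm || cold)
  F F T F  ✓ satisfies all
  F F T T  ✗ fails (!sun || warm || cold)
  F T F F  ✗ fails (hail || cold || !warm)
  F T F T  ✗ fails (cold || !sun)
  F T T F  ✓ satisfies all
  F T T T  ✗ fails (!sun || !hail || !warm)
  T F F F  ✗ fails (warm || !cold || hail)
  T F F T  ✗ fails (warm || !cold || hail)
  T F T F  ✗ fails (!cold || !hail)
  T F T T  ✗ fails (!cold || !hail)
  T T F F  ✓ satisfies all
  T T F T  ✗ fails (!sun || !warm)
  T T T F  ✗ fails (!cold || !hail)
  T T T T  ✗ fails (!sun || !hail || !warm)
4 of the 16 rows are models.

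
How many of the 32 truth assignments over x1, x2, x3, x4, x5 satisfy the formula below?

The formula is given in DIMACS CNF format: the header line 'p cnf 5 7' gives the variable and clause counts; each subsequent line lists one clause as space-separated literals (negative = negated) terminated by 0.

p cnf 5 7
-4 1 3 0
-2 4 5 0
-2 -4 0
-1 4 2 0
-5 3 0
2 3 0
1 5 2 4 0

7

There are 2^5 = 32 truth assignments over (x1, x2, x3, x4, x5).
Split on x2. With x2 = True, the clauses containing x2 are satisfied and ¬x2 drops from the rest; 2 of the 2^4 = 16 assignments to the other variables satisfy what remains.
With x2 = False, by the same count on the reduced clause set, 5 assignments work.
(One model: x1=F, x2=F, x3=T, x4=F, x5=T.)
Total: 2 + 5 = 7.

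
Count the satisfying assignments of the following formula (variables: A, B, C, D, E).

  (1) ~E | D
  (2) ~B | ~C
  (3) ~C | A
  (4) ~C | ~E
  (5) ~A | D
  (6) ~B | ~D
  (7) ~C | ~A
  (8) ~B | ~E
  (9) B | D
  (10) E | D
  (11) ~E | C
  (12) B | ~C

There are 2^5 = 32 truth assignments over (A, B, C, D, E).
Split on D. With D = 1, the clauses containing D are satisfied and ~D drops from the rest; 2 of the 2^4 = 16 assignments to the other variables satisfy what remains.
With D = 0, by the same count on the reduced clause set, 0 assignments work.
Total: 2 + 0 = 2.

2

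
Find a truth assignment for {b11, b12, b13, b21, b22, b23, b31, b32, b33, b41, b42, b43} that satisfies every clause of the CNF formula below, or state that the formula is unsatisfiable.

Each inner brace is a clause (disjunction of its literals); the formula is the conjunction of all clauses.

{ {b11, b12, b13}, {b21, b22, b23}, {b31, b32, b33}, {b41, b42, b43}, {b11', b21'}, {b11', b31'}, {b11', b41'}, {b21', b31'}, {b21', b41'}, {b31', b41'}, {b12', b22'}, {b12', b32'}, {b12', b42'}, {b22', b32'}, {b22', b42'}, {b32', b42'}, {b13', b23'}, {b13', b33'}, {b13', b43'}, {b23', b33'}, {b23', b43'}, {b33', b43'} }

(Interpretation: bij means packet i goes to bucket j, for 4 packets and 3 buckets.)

UNSATISFIABLE

Try b11 = 0.
Try b12 = 1.
From the singleton clause (b22'), b22 = 0.
From the singleton clause (b32'), b32 = 0.
From the singleton clause (b42'), b42 = 0.
Try b21 = 1.
From the singleton clause (b31'), b31 = 0.
From the singleton clause (b33), b33 = 1.
From the singleton clause (b41'), b41 = 0.
From the singleton clause (b43), b43 = 1.
But (b43') is also a unit clause — contradiction.
Backtrack on b21: now try b21 = 0.
From the singleton clause (b23), b23 = 1.
From the singleton clause (b13'), b13 = 0.
From the singleton clause (b33'), b33 = 0.
From the singleton clause (b31), b31 = 1.
From the singleton clause (b41'), b41 = 0.
From the singleton clause (b43), b43 = 1.
But (b43') is also a unit clause — contradiction.
Neither b21 = 1 nor b21 = 0 works.
Backtrack on b12: now try b12 = 0.
From the singleton clause (b13), b13 = 1.
From the singleton clause (b23'), b23 = 0.
From the singleton clause (b33'), b33 = 0.
From the singleton clause (b43'), b43 = 0.
Try b21 = 1.
From the singleton clause (b31'), b31 = 0.
From the singleton clause (b32), b32 = 1.
From the singleton clause (b41'), b41 = 0.
From the singleton clause (b42), b42 = 1.
But (b42') is also a unit clause — contradiction.
Backtrack on b21: now try b21 = 0.
From the singleton clause (b22), b22 = 1.
From the singleton clause (b32'), b32 = 0.
From the singleton clause (b31), b31 = 1.
From the singleton clause (b41'), b41 = 0.
From the singleton clause (b42), b42 = 1.
But (b42') is also a unit clause — contradiction.
Neither b21 = 1 nor b21 = 0 works.
Neither b12 = 1 nor b12 = 0 works.
Backtrack on b11: now try b11 = 1.
From the singleton clause (b21'), b21 = 0.
From the singleton clause (b31'), b31 = 0.
From the singleton clause (b41'), b41 = 0.
Try b22 = 1.
From the singleton clause (b12'), b12 = 0.
From the singleton clause (b32'), b32 = 0.
From the singleton clause (b33), b33 = 1.
From the singleton clause (b42'), b42 = 0.
From the singleton clause (b43), b43 = 1.
But (b43') is also a unit clause — contradiction.
Backtrack on b22: now try b22 = 0.
From the singleton clause (b23), b23 = 1.
From the singleton clause (b13'), b13 = 0.
From the singleton clause (b33'), b33 = 0.
From the singleton clause (b32), b32 = 1.
From the singleton clause (b12'), b12 = 0.
From the singleton clause (b42'), b42 = 0.
From the singleton clause (b43), b43 = 1.
But (b43') is also a unit clause — contradiction.
Neither b22 = 1 nor b22 = 0 works.
Neither b11 = 1 nor b11 = 0 works.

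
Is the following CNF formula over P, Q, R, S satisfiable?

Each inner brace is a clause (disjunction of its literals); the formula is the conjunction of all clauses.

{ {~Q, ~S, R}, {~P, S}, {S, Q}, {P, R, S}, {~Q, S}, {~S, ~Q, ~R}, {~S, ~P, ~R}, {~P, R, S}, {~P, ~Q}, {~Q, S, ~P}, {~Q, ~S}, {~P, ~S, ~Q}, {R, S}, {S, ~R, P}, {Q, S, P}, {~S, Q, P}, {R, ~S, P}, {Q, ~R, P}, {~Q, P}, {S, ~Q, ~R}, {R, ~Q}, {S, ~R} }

Yes

Branch on P: set P = 1.
From the singleton clause (S), S = 1.
From the singleton clause (~R), R = 0.
From the singleton clause (~Q), Q = 0.
This assignment satisfies each clause.
A satisfying assignment: P: 1, Q: 0, R: 0, S: 1.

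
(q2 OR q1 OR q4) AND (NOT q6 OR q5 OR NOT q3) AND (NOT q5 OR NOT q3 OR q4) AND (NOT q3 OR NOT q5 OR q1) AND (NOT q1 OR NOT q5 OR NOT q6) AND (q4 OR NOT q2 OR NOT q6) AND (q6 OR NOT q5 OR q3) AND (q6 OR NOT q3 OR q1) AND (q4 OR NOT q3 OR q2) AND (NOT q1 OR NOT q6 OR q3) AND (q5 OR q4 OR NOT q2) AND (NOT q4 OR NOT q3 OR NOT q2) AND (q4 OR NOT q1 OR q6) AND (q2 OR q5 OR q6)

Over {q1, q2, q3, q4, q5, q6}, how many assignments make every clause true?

7

There are 2^6 = 64 truth assignments over (q1, q2, q3, q4, q5, q6).
Split on q3. With q3 = true, the clauses containing q3 are satisfied and NOT q3 drops from the rest; 1 of the 2^5 = 32 assignments to the other variables satisfy what remains.
With q3 = false, by the same count on the reduced clause set, 6 assignments work.
(One model: q1=F, q2=F, q3=F, q4=T, q5=F, q6=T.)
Total: 1 + 6 = 7.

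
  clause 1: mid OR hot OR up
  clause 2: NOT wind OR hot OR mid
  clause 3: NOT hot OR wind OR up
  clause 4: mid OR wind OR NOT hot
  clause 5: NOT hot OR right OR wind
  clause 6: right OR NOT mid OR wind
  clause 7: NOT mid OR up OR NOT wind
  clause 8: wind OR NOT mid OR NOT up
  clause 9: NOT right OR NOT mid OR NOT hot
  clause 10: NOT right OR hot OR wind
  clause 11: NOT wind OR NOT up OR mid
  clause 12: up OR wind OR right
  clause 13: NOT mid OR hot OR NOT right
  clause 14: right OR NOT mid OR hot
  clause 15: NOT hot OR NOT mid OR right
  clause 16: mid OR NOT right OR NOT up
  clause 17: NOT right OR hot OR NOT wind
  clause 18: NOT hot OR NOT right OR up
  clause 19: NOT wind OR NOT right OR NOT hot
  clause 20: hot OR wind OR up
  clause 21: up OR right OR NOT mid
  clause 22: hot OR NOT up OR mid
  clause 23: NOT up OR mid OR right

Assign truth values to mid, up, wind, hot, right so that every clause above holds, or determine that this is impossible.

mid=false,  up=false,  wind=true,  hot=true,  right=false

Suppose mid = false.
Suppose hot = true.
From the singleton clause (wind), wind = true.
From the singleton clause (NOT up), up = false.
From the singleton clause (NOT right), right = false.
All clauses are satisfied.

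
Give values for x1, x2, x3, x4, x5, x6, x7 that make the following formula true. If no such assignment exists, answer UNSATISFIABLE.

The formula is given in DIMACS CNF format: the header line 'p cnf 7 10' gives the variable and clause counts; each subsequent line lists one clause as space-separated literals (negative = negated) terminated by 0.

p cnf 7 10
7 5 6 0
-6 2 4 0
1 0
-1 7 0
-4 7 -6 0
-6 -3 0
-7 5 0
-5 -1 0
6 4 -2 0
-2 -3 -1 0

UNSATISFIABLE

The clause (x1) is unit, so x1 = True.
The clause (x7) is unit, so x7 = True.
The clause (x5) is unit, so x5 = True.
That conflicts with the unit clause (¬x5).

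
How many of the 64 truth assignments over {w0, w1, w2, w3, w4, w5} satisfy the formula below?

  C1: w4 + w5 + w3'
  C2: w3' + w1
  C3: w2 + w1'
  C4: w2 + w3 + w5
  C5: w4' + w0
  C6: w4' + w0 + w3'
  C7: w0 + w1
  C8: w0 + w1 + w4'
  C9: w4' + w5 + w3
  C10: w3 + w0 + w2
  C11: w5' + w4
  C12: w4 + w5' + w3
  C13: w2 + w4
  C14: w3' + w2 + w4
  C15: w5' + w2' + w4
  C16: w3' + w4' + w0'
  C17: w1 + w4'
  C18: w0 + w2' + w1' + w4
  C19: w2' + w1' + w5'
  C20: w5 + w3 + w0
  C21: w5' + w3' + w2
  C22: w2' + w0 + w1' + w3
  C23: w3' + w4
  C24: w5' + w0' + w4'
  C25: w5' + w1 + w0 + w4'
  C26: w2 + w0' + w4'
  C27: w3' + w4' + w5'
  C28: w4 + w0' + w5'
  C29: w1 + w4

There are 2^6 = 64 truth assignments over (w0, w1, w2, w3, w4, w5).
Split on w0. With w0 = 1, the clauses containing w0 are satisfied and w0' drops from the rest; 1 of the 2^5 = 32 assignments to the other variables satisfy what remains.
With w0 = 0, by the same count on the reduced clause set, 0 assignments work.
(One model: w0=T, w1=T, w2=T, w3=F, w4=F, w5=F.)
Total: 1 + 0 = 1.

1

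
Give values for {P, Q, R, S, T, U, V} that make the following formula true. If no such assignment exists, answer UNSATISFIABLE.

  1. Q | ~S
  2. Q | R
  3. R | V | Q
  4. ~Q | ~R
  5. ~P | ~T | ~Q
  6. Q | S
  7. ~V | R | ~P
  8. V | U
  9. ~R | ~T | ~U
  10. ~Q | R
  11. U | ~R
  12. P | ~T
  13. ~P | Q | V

Try Q = 1.
Unit clause (~R) forces R = 0.
But (R) is also a unit clause — contradiction.
So Q must be the other value — set Q = 0.
Unit clause (~S) forces S = 0.
But (S) is also a unit clause — contradiction.
Neither Q = 1 nor Q = 0 works.

UNSATISFIABLE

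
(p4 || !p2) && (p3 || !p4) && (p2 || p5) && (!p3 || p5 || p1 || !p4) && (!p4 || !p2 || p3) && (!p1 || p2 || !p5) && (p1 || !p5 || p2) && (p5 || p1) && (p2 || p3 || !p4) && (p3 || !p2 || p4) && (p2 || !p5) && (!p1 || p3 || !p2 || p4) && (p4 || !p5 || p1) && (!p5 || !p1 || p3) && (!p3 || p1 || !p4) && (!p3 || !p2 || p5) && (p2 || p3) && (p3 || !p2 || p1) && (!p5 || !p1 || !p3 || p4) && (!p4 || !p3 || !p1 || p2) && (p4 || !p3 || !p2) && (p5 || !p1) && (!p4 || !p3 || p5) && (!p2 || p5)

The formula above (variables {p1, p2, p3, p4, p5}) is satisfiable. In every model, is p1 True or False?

Suppose p1 = false.
(p5) alone gives p5 = true.
(p2) alone gives p2 = true.
(p4) alone gives p4 = true.
(p3) alone gives p3 = true.
But (!p3) is also a unit clause — contradiction.
So every satisfying assignment has p1 = True.

True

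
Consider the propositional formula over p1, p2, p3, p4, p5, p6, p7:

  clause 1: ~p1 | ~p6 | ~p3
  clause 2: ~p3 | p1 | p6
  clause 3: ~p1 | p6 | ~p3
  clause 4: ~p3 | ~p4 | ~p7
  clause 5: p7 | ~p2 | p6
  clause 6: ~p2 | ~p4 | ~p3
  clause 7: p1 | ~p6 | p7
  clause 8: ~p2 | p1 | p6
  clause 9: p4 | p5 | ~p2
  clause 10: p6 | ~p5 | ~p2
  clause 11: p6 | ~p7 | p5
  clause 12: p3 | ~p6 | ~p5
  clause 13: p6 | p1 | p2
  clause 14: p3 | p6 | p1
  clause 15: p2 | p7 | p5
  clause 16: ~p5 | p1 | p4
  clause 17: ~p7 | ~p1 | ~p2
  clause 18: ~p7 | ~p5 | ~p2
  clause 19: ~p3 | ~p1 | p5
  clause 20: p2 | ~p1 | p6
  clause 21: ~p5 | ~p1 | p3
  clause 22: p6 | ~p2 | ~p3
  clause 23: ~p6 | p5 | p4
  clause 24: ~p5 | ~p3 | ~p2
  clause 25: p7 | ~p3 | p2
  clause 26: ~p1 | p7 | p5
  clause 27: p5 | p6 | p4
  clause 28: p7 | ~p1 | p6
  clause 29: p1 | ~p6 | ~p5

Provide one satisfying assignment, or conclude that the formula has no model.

p1: 1, p2: 0, p3: 0, p4: 1, p5: 0, p6: 1, p7: 1

Try p1 = 1.
Try p6 = 1.
(~p3) alone gives p3 = 0.
(~p5) alone gives p5 = 0.
(p4) alone gives p4 = 1.
(p7) alone gives p7 = 1.
(~p2) alone gives p2 = 0.
This assignment satisfies each clause.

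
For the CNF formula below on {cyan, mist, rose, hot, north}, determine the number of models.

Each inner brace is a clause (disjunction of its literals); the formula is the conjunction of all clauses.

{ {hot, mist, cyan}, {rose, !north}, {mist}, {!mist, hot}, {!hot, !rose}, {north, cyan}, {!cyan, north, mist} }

There are 2^5 = 32 truth assignments over (cyan, mist, rose, hot, north).
Split on mist. With mist = true, the clauses containing mist are satisfied and !mist drops from the rest; 1 of the 2^4 = 16 assignments to the other variables satisfy what remains.
With mist = false, by the same count on the reduced clause set, 0 assignments work.
(One model: cyan=T, mist=T, rose=F, hot=T, north=F.)
Total: 1 + 0 = 1.

1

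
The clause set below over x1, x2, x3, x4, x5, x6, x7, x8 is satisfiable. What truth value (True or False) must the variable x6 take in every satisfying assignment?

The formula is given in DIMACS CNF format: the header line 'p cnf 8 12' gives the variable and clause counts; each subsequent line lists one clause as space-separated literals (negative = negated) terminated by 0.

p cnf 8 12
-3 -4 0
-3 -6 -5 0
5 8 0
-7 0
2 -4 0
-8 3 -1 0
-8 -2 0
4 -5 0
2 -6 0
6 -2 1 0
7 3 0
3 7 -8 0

Suppose x6 = True.
(¬x7) alone gives x7 = False.
(x2) alone gives x2 = True.
(¬x8) alone gives x8 = False.
(x5) alone gives x5 = True.
(¬x3) alone gives x3 = False.
But (x3) is also a unit clause — contradiction.
So every satisfying assignment has x6 = False.

False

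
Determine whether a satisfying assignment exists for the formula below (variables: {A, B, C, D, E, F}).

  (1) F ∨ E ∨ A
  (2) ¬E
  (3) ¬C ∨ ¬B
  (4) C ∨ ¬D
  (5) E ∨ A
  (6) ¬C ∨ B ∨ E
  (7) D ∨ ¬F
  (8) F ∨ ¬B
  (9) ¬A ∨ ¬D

The clause (¬E) is unit, so E = False.
The clause (A) is unit, so A = True.
The clause (¬D) is unit, so D = False.
The clause (¬F) is unit, so F = False.
The clause (¬B) is unit, so B = False.
The clause (¬C) is unit, so C = False.
Every clause now holds.
A satisfying assignment: A ↦ True, B ↦ False, C ↦ False, D ↦ False, E ↦ False, F ↦ False.

Yes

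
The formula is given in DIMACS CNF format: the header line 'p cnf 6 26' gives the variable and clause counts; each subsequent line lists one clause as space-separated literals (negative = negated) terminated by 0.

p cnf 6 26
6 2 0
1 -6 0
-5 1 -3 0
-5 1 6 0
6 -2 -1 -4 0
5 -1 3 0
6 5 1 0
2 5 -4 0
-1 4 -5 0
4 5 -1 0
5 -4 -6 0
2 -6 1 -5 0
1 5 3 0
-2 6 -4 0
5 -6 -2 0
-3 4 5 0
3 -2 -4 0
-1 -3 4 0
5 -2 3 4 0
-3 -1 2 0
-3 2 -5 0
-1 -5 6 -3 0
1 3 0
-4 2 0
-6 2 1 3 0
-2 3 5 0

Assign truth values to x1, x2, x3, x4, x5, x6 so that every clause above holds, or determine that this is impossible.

Suppose x6 = True.
Unit clause (x1) forces x1 = True.
Suppose x5 = True.
Unit clause (x4) forces x4 = True.
Unit clause (x2) forces x2 = True.
Unit clause (x3) forces x3 = True.
Every clause now holds.

x1: True, x2: True, x3: True, x4: True, x5: True, x6: True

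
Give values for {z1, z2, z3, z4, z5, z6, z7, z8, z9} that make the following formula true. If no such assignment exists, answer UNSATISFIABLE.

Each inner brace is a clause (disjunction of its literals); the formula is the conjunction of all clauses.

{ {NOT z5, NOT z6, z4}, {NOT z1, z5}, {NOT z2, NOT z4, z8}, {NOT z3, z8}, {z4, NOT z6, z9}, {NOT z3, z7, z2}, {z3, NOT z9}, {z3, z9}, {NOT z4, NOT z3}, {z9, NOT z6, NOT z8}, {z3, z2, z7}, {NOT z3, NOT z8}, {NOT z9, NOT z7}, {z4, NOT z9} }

Suppose z1 = false.
Suppose z3 = false.
Unit clause (NOT z9) forces z9 = false.
Now (z9) is unsatisfied and unit — conflict.
That branch fails; take z3 = true instead.
Unit clause (z8) forces z8 = true.
Now (NOT z8) is unsatisfied and unit — conflict.
Both values of z3 lead to a conflict.
That branch fails; take z1 = true instead.
Unit clause (z5) forces z5 = true.
Suppose z6 = false.
Suppose z3 = false.
Unit clause (NOT z9) forces z9 = false.
Now (z9) is unsatisfied and unit — conflict.
That branch fails; take z3 = true instead.
Unit clause (z8) forces z8 = true.
Now (NOT z8) is unsatisfied and unit — conflict.
Both values of z3 lead to a conflict.
That branch fails; take z6 = true instead.
Unit clause (z4) forces z4 = true.
Unit clause (NOT z3) forces z3 = false.
Unit clause (NOT z9) forces z9 = false.
Now (z9) is unsatisfied and unit — conflict.
Both values of z6 lead to a conflict.
Both values of z1 lead to a conflict.

UNSATISFIABLE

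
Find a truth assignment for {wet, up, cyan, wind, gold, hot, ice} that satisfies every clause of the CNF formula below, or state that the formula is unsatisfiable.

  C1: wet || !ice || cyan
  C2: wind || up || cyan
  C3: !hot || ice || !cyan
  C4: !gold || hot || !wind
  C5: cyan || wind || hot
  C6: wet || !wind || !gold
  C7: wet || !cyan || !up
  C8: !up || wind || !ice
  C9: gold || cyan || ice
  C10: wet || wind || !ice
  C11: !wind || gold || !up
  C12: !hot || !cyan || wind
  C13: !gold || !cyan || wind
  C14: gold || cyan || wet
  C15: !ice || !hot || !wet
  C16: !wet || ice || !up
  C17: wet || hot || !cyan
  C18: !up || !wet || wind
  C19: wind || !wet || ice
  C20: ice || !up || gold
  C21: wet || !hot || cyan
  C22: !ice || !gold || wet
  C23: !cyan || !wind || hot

wet: true,  up: false,  cyan: false,  wind: true,  gold: true,  hot: true,  ice: false

Suppose wet = true.
Suppose ice = false.
Unit clause (!up) forces up = false.
Unit clause (wind) forces wind = true.
Suppose hot = true.
Unit clause (!cyan) forces cyan = false.
Unit clause (gold) forces gold = true.
All clauses are satisfied.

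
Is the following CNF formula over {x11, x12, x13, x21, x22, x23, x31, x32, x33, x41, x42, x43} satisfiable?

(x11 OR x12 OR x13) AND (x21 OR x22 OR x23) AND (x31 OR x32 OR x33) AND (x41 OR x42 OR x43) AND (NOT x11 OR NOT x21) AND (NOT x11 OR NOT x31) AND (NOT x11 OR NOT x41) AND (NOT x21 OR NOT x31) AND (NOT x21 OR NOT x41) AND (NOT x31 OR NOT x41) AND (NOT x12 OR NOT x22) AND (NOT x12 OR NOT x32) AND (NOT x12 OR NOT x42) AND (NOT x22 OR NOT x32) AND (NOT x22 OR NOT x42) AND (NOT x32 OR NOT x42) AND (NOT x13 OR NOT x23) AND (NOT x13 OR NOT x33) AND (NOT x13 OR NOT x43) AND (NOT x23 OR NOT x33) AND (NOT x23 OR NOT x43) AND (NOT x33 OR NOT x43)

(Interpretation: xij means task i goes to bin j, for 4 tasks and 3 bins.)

Suppose x11 = false.
Suppose x12 = true.
(NOT x22) alone gives x22 = false.
(NOT x32) alone gives x32 = false.
(NOT x42) alone gives x42 = false.
Suppose x21 = true.
(NOT x31) alone gives x31 = false.
(x33) alone gives x33 = true.
(NOT x41) alone gives x41 = false.
(x43) alone gives x43 = true.
Now (NOT x43) is unsatisfied and unit — conflict.
So x21 must be the other value — set x21 = false.
(x23) alone gives x23 = true.
(NOT x13) alone gives x13 = false.
(NOT x33) alone gives x33 = false.
(x31) alone gives x31 = true.
(NOT x41) alone gives x41 = false.
(x43) alone gives x43 = true.
Now (NOT x43) is unsatisfied and unit — conflict.
Neither x21 = true nor x21 = false works.
So x12 must be the other value — set x12 = false.
(x13) alone gives x13 = true.
(NOT x23) alone gives x23 = false.
(NOT x33) alone gives x33 = false.
(NOT x43) alone gives x43 = false.
Suppose x21 = true.
(NOT x31) alone gives x31 = false.
(x32) alone gives x32 = true.
(NOT x41) alone gives x41 = false.
(x42) alone gives x42 = true.
Now (NOT x42) is unsatisfied and unit — conflict.
So x21 must be the other value — set x21 = false.
(x22) alone gives x22 = true.
(NOT x32) alone gives x32 = false.
(x31) alone gives x31 = true.
(NOT x41) alone gives x41 = false.
(x42) alone gives x42 = true.
Now (NOT x42) is unsatisfied and unit — conflict.
Neither x21 = true nor x21 = false works.
Neither x12 = true nor x12 = false works.
So x11 must be the other value — set x11 = true.
(NOT x21) alone gives x21 = false.
(NOT x31) alone gives x31 = false.
(NOT x41) alone gives x41 = false.
Suppose x22 = true.
(NOT x12) alone gives x12 = false.
(NOT x32) alone gives x32 = false.
(x33) alone gives x33 = true.
(NOT x42) alone gives x42 = false.
(x43) alone gives x43 = true.
Now (NOT x43) is unsatisfied and unit — conflict.
So x22 must be the other value — set x22 = false.
(x23) alone gives x23 = true.
(NOT x13) alone gives x13 = false.
(NOT x33) alone gives x33 = false.
(x32) alone gives x32 = true.
(NOT x12) alone gives x12 = false.
(NOT x42) alone gives x42 = false.
(x43) alone gives x43 = true.
Now (NOT x43) is unsatisfied and unit — conflict.
Neither x22 = true nor x22 = false works.
Neither x11 = true nor x11 = false works.
No assignment satisfies every clause.

No, unsatisfiable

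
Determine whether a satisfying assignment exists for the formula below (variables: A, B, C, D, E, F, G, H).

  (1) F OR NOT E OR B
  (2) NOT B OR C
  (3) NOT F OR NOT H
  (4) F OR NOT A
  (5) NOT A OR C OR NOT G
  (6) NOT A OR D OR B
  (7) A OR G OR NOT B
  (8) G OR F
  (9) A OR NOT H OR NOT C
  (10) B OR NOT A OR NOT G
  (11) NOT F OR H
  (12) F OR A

Unsatisfiable

Case B = false:
Case F = true:
From the singleton clause (NOT H), H = false.
But (H) is also a unit clause — contradiction.
Undo F and try F = false.
From the singleton clause (NOT E), E = false.
From the singleton clause (NOT A), A = false.
But (A) is also a unit clause — contradiction.
Either choice for F ends in contradiction.
Undo B and try B = true.
From the singleton clause (C), C = true.
Case F = false:
From the singleton clause (NOT A), A = false.
But (A) is also a unit clause — contradiction.
Undo F and try F = true.
From the singleton clause (NOT H), H = false.
But (H) is also a unit clause — contradiction.
Either choice for F ends in contradiction.
Either choice for B ends in contradiction.
No assignment satisfies every clause.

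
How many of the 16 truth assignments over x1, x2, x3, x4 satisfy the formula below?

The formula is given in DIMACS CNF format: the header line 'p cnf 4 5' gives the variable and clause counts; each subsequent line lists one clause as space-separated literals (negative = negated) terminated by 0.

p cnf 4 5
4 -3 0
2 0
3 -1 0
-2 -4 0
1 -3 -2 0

There are 2^4 = 16 truth assignments over (x1, x2, x3, x4).
Check each against the 5 clauses (columns in the order x1, x2, x3, x4):
  F F F F  ✗ fails (x2)
  F F F T  ✗ fails (x2)
  F F T F  ✗ fails (x4 ∨ ¬x3)
  F F T T  ✗ fails (x2)
  F T F F  ✓ satisfies all
  F T F T  ✗ fails (¬x2 ∨ ¬x4)
  F T T F  ✗ fails (x4 ∨ ¬x3)
  F T T T  ✗ fails (¬x2 ∨ ¬x4)
  T F F F  ✗ fails (x2)
  T F F T  ✗ fails (x2)
  T F T F  ✗ fails (x4 ∨ ¬x3)
  T F T T  ✗ fails (x2)
  T T F F  ✗ fails (x3 ∨ ¬x1)
  T T F T  ✗ fails (x3 ∨ ¬x1)
  T T T F  ✗ fails (x4 ∨ ¬x3)
  T T T T  ✗ fails (¬x2 ∨ ¬x4)
1 of the 16 rows is a model.

1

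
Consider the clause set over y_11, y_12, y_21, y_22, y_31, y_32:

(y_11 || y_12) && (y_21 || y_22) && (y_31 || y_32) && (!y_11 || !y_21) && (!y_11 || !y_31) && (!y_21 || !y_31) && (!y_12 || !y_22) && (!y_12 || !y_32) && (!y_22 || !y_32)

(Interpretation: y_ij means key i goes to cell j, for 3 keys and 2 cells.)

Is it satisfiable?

Unsatisfiable

Branch on y_11: set y_11 = true.
From the singleton clause (!y_21), y_21 = false.
From the singleton clause (y_22), y_22 = true.
From the singleton clause (!y_31), y_31 = false.
From the singleton clause (y_32), y_32 = true.
Now (!y_32) is unsatisfied and unit — conflict.
Backtrack on y_11: now try y_11 = false.
From the singleton clause (y_12), y_12 = true.
From the singleton clause (!y_22), y_22 = false.
From the singleton clause (y_21), y_21 = true.
From the singleton clause (!y_31), y_31 = false.
From the singleton clause (y_32), y_32 = true.
Now (!y_32) is unsatisfied and unit — conflict.
Either choice for y_11 ends in contradiction.
No assignment satisfies every clause.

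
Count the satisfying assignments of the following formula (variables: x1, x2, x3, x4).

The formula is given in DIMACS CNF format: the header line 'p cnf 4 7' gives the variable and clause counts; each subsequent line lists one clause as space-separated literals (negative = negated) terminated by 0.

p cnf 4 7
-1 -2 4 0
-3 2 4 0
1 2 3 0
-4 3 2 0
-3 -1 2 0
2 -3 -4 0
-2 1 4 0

There are 2^4 = 16 truth assignments over (x1, x2, x3, x4).
Check each against the 7 clauses (columns in the order x1, x2, x3, x4):
  F F F F  ✗ fails (x1 ∨ x2 ∨ x3)
  F F F T  ✗ fails (x1 ∨ x2 ∨ x3)
  F F T F  ✗ fails (¬x3 ∨ x2 ∨ x4)
  F F T T  ✗ fails (x2 ∨ ¬x3 ∨ ¬x4)
  F T F F  ✗ fails (¬x2 ∨ x1 ∨ x4)
  F T F T  ✓ satisfies all
  F T T F  ✗ fails (¬x2 ∨ x1 ∨ x4)
  F T T T  ✓ satisfies all
  T F F F  ✓ satisfies all
  T F F T  ✗ fails (¬x4 ∨ x3 ∨ x2)
  T F T F  ✗ fails (¬x3 ∨ x2 ∨ x4)
  T F T T  ✗ fails (¬x3 ∨ ¬x1 ∨ x2)
  T T F F  ✗ fails (¬x1 ∨ ¬x2 ∨ x4)
  T T F T  ✓ satisfies all
  T T T F  ✗ fails (¬x1 ∨ ¬x2 ∨ x4)
  T T T T  ✓ satisfies all
5 of the 16 rows are models.

5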